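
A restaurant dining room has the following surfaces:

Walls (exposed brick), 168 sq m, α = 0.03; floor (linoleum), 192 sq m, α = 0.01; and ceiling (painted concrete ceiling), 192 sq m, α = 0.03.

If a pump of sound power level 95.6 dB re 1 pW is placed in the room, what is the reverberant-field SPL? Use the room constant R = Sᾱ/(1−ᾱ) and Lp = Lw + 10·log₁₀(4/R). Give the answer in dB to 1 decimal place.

90.5 dB

A = 12.720 sabins; S = 552.0 sq m.
ᾱ = 0.0230, so room constant R = A/(1−ᾱ) = 13.019 sq m.
Lp = 95.6 + 10·log₁₀(4/13.019) = 95.6 + (-5.13) = 90.5 dB.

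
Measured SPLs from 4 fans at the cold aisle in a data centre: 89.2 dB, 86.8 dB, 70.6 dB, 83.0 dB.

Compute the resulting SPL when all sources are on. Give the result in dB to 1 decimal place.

Converting to relative power and adding: 10^(89.2/10) + 10^(86.8/10) + 10^(70.6/10) + 10^(83.0/10) = 1.521e+09.
Back to dB: 10·log₁₀ Σ = 91.8 dB.

91.8 dB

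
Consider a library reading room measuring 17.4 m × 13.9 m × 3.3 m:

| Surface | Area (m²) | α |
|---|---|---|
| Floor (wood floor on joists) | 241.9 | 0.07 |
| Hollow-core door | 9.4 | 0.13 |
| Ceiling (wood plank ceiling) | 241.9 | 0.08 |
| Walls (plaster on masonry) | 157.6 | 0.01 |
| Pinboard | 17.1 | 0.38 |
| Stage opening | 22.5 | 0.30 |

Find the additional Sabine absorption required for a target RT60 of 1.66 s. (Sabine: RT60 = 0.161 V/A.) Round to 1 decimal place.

A₁ = Σ Sᵢαᵢ = 241.9*0.07 + 9.4*0.13 + 241.9*0.08 + 157.6*0.01 + 17.1*0.38 + 22.5*0.30 = 52.331 sabins.
Target A₂ = 0.161·798.138/1.66 = 77.410 sabins (V = 798.138 m³).
ΔA = A₂ − A₁ = 77.410 − 52.331 = 25.1 sabins.

25.1 sabins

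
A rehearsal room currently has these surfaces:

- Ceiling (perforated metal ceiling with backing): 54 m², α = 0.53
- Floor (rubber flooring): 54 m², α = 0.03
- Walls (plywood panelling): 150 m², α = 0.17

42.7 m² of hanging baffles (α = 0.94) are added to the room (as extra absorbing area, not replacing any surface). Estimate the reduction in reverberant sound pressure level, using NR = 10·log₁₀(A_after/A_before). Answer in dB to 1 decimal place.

Summing Sᵢαᵢ: 28.620 + 1.620 + 25.500 → A_before = 55.740 sabins.
Treatment contributes 42.7·0.94 = 40.138 sabins.
A_after = 55.740 + 40.138 = 95.878 sabins.
NR = 10·log₁₀(95.878/55.740) = 2.4 dB.

2.4 dB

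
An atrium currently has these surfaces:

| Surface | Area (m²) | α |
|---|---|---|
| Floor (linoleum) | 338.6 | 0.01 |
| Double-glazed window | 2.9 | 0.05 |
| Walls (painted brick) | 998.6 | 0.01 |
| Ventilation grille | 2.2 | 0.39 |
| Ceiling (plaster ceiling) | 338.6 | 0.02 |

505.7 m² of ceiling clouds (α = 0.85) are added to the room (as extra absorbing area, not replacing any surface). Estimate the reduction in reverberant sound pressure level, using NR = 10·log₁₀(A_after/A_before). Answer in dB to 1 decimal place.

Summing Sᵢαᵢ: 3.386 + 0.145 + 9.986 + 0.858 + 6.772 → A_before = 21.147 sabins.
Added absorption = 505.7 × 0.85 = 429.845 sabins.
New total A_after = 450.992 sabins.
NR = 10·log₁₀(450.992/21.147) = 13.3 dB.

13.3 dB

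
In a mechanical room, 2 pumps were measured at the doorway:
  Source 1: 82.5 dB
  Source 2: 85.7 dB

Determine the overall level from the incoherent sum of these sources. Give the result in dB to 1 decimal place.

Sum in the linear (power) domain: Σ 10^(Lᵢ/10) = 10^(82.5/10) + 10^(85.7/10) = 5.494e+08.
Combined level = 10 log₁₀(5.494e+08) = 87.4 dB.

87.4 dB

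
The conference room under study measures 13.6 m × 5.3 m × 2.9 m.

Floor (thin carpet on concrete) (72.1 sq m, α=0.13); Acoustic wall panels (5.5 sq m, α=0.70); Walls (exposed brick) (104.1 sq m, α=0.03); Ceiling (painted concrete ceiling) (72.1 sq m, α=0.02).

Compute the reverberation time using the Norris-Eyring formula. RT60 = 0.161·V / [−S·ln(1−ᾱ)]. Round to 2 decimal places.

S = Σ Sᵢ = 253.8 sq m.
Absorption A = 72.1·0.13 + 5.5·0.70 + 104.1·0.03 + 72.1·0.02 = 17.788 sabins.
ᾱ = 17.788 / 253.8 = 0.0701.
Eyring denominator: −S ln(1−ᾱ) = 18.446.
V = 13.6 × 5.3 × 2.9 = 209.032 m³.
T = 0.161·V/[−S·ln(1−ᾱ)] = 0.161·209.032/18.446 = 1.82 s.

1.82 s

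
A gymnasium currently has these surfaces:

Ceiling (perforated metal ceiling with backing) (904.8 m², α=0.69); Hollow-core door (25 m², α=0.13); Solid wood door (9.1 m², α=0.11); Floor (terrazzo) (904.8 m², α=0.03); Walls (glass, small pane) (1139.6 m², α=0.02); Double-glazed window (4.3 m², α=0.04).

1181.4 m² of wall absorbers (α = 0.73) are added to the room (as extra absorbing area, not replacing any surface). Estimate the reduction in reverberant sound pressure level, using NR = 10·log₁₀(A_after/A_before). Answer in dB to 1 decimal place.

3.6 dB

Equivalent absorption area: A_before = 904.8·0.69 + 25·0.13 + 9.1·0.11 + 904.8·0.03 + 1139.6·0.02 + 4.3·0.04 = 678.671 m².
Treatment contributes 1181.4·0.73 = 862.422 sabins.
A_after = 678.671 + 862.422 = 1541.093 sabins.
NR = 10·log₁₀(1541.093/678.671) = 3.6 dB.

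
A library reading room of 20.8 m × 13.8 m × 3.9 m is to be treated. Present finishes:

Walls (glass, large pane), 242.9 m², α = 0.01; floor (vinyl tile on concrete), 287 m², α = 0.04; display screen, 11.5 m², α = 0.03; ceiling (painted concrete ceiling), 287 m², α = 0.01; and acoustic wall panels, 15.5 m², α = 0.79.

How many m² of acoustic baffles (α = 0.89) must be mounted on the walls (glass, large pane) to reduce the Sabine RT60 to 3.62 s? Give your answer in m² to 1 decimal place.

23.2

A₁ = Σ Sᵢαᵢ = 242.9*0.01 + 287*0.04 + 11.5*0.03 + 287*0.01 + 15.5*0.79 = 29.369 sabins.
Required A₂ = 0.161·1119.456/3.62 = 49.788 sabins.
ΔA needed = 49.788 − 29.369 = 20.419 sabins.
Each m² of panel replacing the walls (glass, large pane) adds (0.89 − 0.01) = 0.88 sabins.
Panel area = 20.419 / 0.88 = 23.2 m².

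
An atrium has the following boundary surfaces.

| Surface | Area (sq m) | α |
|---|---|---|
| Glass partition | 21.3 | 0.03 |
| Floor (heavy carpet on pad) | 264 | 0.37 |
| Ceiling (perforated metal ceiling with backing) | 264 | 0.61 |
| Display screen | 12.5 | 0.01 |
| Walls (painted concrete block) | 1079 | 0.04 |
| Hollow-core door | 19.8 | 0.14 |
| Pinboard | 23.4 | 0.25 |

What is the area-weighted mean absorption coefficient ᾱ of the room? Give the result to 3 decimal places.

0.185

Total surface area S = 1684.0 sq m.
Weighted sum Σ Sα = 311.266.
ᾱ = A/S = 0.185.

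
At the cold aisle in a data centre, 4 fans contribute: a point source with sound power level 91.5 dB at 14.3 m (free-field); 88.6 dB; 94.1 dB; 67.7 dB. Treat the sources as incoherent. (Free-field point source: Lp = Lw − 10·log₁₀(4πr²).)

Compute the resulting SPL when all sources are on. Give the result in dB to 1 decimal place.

Source at 14.3 m: Lp = 91.5 − 10·log₁₀(4π·14.3²) = 91.5 − 10·log₁₀(2569.697) = 57.4 dB.
Σ 10^(Lᵢ/10) = 3.301e+09.
L_total = 10·log₁₀(3.301e+09) = 95.2 dB.

95.2 dB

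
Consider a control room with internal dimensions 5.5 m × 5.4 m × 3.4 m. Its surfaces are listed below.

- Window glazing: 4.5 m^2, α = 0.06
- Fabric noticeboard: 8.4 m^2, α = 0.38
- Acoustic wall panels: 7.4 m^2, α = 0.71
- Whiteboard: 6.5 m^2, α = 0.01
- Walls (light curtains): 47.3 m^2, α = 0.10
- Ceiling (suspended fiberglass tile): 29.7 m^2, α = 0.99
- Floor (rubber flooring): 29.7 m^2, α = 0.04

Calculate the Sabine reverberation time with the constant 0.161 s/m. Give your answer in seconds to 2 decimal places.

A = Σ Sᵢαᵢ = 4.5*0.06 + 8.4*0.38 + 7.4*0.71 + 6.5*0.01 + 47.3*0.10 + 29.7*0.99 + 29.7*0.04 = 44.102 sabins.
Room volume: 100.98 m³.
T = 0.161 V/A = 0.161·100.98/44.102 = 0.37 s.

0.37 s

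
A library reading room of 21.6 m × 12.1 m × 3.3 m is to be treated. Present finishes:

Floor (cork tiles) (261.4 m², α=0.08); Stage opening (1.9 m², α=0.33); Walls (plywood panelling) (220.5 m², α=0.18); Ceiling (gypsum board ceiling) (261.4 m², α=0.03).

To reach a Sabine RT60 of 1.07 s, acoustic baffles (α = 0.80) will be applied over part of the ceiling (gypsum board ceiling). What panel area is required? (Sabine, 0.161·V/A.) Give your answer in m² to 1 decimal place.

Equivalent absorption area: A₁ = 261.4*0.08 + 1.9*0.33 + 220.5*0.18 + 261.4*0.03 = 69.071 m².
V = 862.488 m³. Target absorption A₂ = 0.161 × 862.488 / 1.07 = 129.776 sabins.
Absorption to add: 129.776 − 69.071 = 60.705 sabins.
Each m² of panel replacing the ceiling (gypsum board ceiling) adds (0.80 − 0.03) = 0.77 sabins.
Area = ΔA/Δα = 60.705/0.77 = 78.8 m².

78.8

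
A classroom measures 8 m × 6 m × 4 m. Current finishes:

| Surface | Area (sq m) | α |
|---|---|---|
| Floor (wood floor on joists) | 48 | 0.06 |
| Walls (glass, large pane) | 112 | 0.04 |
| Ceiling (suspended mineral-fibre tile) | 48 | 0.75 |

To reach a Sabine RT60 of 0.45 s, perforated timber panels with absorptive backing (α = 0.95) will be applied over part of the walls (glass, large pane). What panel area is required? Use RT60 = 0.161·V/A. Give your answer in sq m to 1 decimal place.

Equivalent absorption area: A₁ = 48·0.06 + 112·0.04 + 48·0.75 = 43.360 sq m.
V = 192 m³. Target absorption A₂ = 0.161 × 192 / 0.45 = 68.693 sabins.
Absorption to add: 68.693 − 43.360 = 25.333 sabins.
Each sq m of panel replacing the walls (glass, large pane) adds (0.95 − 0.04) = 0.91 sabins.
Panel area = 25.333 / 0.91 = 27.8 sq m.

27.8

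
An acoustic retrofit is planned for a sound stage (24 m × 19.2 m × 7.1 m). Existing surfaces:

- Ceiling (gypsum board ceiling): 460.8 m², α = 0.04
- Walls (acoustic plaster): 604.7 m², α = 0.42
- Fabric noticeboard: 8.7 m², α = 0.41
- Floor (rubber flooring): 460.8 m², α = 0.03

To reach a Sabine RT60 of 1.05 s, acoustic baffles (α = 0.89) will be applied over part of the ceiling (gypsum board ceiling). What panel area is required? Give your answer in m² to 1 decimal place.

249.2

A₁ = Σ Sᵢαᵢ = 460.8·0.04 + 604.7·0.42 + 8.7·0.41 + 460.8·0.03 = 289.797 sabins.
V = 3271.68 m³. Target absorption A₂ = 0.161 × 3271.68 / 1.05 = 501.658 sabins.
ΔA needed = 501.658 − 289.797 = 211.861 sabins.
Net gain per m²: Δα = 0.89 − 0.04 = 0.85.
Panel area = 211.861 / 0.85 = 249.2 m².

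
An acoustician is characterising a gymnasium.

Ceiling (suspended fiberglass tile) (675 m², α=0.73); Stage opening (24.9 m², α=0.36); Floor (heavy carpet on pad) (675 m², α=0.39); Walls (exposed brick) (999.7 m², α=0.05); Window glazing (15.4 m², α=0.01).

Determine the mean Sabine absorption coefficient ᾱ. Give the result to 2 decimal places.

0.34

S = Σ Sᵢ = 675 + 24.9 + 675 + 999.7 + 15.4 = 2390.0 m².
A = 675×0.73 + 24.9×0.36 + 675×0.39 + 999.7×0.05 + 15.4×0.01 = 815.103 sabins.
ᾱ = 815.103 / 2390.0 = 0.34.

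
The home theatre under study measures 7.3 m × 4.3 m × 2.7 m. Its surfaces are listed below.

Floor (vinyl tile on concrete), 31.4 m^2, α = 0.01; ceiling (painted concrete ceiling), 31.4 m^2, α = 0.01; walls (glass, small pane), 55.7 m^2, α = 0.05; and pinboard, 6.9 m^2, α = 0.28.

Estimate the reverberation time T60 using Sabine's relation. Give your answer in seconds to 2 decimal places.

Summing Sᵢαᵢ: 0.314 + 0.314 + 2.785 + 1.932 → A = 5.345 sabins.
Volume V = 7.3 × 4.3 × 2.7 = 84.753 m³.
T = 0.161 V/A = 0.161·84.753/5.345 = 2.55 s.

2.55 s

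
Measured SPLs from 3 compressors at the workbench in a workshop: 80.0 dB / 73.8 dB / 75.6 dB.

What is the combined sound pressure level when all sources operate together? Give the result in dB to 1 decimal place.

Σ 10^(Lᵢ/10) = 1.603e+08.
L_total = 10·log₁₀(1.603e+08) = 82.0 dB.

82.0 dB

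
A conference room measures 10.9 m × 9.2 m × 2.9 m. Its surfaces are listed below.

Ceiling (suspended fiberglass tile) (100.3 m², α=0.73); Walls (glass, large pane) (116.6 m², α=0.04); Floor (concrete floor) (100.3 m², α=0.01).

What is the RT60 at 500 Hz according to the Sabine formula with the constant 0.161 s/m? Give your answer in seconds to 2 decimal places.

Summing Sᵢαᵢ: 73.219 + 4.664 + 1.003 → A = 78.886 sabins.
Volume V = 10.9 × 9.2 × 2.9 = 290.812 m³.
Sabine: RT60 = 0.161 × 290.812 / 78.886 = 0.59 s.

0.59 sec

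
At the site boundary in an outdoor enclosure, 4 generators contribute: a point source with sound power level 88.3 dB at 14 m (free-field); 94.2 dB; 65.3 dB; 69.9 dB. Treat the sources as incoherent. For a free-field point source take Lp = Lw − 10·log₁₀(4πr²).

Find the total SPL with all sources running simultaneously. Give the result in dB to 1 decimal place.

94.2 dB

Source at 14 m: Lp = 88.3 − 10·log₁₀(4π·14²) = 88.3 − 10·log₁₀(2463.009) = 54.4 dB.
Converting to relative power and adding: 10^(54.4/10) + 10^(94.2/10) + 10^(65.3/10) + 10^(69.9/10) = 2.644e+09.
Back to dB: 10·log₁₀ Σ = 94.2 dB.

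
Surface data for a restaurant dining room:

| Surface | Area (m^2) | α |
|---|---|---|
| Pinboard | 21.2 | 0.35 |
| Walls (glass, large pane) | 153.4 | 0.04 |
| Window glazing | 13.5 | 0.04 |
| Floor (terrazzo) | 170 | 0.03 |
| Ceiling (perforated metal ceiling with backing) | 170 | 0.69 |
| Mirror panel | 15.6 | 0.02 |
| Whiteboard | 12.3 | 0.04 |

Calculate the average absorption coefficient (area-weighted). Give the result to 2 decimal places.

S = Σ Sᵢ = 21.2 + 153.4 + 13.5 + 170 + 170 + 15.6 + 12.3 = 556.0 m^2.
Weighted sum Σ Sα = 137.300.
ᾱ = A/S = 0.25.

0.25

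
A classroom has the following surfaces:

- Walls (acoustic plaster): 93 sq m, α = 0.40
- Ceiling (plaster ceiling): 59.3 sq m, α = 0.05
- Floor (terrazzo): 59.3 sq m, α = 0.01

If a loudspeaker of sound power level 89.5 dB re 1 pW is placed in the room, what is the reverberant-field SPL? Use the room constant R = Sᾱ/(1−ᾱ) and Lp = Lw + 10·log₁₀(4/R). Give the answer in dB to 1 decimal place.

78.5 dB

A = 40.758 sabins; S = 211.6 sq m.
ᾱ = 0.1926, so room constant R = A/(1−ᾱ) = 50.481 sq m.
Lp = Lw + 10 log₁₀(4/R) = 89.5 -11.01 = 78.5 dB.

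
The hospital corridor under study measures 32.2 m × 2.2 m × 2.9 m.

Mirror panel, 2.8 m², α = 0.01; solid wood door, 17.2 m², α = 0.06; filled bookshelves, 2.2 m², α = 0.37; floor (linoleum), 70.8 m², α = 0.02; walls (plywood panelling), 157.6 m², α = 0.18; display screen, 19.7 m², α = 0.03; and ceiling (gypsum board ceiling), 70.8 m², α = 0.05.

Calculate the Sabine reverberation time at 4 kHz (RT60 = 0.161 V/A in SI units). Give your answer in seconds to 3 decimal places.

0.924 s

Summing Sᵢαᵢ: 0.028 + 1.032 + 0.814 + 1.416 + 28.368 + 0.591 + 3.540 → A = 35.789 sabins.
V = 32.2·2.2·2.9 = 205.436 m³.
Sabine: RT60 = 0.161 × 205.436 / 35.789 = 0.924 s.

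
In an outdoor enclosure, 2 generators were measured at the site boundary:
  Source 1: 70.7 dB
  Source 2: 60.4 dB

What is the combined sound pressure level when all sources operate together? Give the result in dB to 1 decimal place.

Σ 10^(Lᵢ/10) = 1.285e+07.
Back to dB: 10·log₁₀ Σ = 71.1 dB.

71.1 dB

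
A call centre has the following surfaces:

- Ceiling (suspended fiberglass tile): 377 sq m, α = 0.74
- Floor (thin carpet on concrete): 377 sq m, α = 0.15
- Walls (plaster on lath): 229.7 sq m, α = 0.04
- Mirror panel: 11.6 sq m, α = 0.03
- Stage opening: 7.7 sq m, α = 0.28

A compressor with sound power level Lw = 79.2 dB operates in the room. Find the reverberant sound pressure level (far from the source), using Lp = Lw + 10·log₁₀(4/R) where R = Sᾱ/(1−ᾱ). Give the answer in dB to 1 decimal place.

Σ(Sᵢαᵢ) = 377×0.74 + 377×0.15 + 229.7×0.04 + 11.6×0.03 + 7.7×0.28 = 347.222; total area S = 1003.0 sq m.
ᾱ = 347.222/1003.0 = 0.3462; R = Sᾱ/(1−ᾱ) = 347.222/(1−0.3462) = 531.083 sq m.
Lp = 79.2 + 10·log₁₀(4/531.083) = 79.2 + (-21.23) = 58.0 dB.

58.0 dB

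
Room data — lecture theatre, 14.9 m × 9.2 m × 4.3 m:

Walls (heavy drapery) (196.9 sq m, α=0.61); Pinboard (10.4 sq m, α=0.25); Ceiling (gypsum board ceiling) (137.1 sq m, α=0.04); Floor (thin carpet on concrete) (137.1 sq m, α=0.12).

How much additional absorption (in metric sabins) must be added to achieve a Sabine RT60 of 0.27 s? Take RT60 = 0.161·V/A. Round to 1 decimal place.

Total absorption A₁ = 196.9·0.61 + 10.4·0.25 + 137.1·0.04 + 137.1·0.12
  = 120.109 + 2.600 + 5.484 + 16.452 = 144.645 sq m sabins.
V = 589.444 m³. Required absorption A₂ = 0.161 × 589.444 / 0.27 = 351.483 sabins.
Shortfall: 351.483 − 144.645 = 206.8 sabins.

206.8 sabins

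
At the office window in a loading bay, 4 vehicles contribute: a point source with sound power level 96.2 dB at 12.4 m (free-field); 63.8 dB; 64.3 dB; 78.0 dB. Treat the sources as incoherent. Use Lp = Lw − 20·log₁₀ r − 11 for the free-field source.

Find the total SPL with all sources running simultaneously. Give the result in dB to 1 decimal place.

Source at 12.4 m: Lp = 96.2 − 20·log₁₀(12.4) − 11 = 63.3 dB.
Sum in the linear (power) domain: Σ 10^(Lᵢ/10) = 10^(63.3/10) + 10^(63.8/10) + 10^(64.3/10) + 10^(78.0/10) = 7.032e+07.
Combined level = 10 log₁₀(7.032e+07) = 78.5 dB.

78.5 dB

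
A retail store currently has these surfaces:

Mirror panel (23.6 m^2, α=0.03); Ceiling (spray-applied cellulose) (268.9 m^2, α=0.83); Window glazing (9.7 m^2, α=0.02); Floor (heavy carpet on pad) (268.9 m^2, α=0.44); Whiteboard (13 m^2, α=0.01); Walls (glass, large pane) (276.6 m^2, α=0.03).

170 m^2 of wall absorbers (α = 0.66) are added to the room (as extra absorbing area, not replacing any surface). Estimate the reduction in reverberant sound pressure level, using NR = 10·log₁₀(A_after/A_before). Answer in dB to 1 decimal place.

1.2 dB

Equivalent absorption area: A_before = 23.6×0.03 + 268.9×0.83 + 9.7×0.02 + 268.9×0.44 + 13×0.01 + 276.6×0.03 = 350.833 m^2.
Added absorption = 170 × 0.66 = 112.200 sabins.
A_after = 350.833 + 112.200 = 463.033 sabins.
Reduction = 10 log₁₀(A_after/A_before) = 10 log₁₀(1.3198) = 1.2 dB.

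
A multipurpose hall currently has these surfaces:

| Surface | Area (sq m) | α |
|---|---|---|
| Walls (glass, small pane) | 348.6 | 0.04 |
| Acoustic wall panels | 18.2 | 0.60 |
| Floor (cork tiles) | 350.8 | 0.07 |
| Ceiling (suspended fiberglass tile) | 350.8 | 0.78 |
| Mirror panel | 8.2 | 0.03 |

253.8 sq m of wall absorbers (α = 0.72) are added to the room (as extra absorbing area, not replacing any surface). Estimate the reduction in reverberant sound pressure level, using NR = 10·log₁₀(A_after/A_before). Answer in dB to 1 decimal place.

1.9 dB

A_before = Σ Sᵢαᵢ = 348.6×0.04 + 18.2×0.60 + 350.8×0.07 + 350.8×0.78 + 8.2×0.03 = 323.290 sabins.
Added absorption = 253.8 × 0.72 = 182.736 sabins.
New total A_after = 506.026 sabins.
NR = 10·log₁₀(506.026/323.290) = 1.9 dB.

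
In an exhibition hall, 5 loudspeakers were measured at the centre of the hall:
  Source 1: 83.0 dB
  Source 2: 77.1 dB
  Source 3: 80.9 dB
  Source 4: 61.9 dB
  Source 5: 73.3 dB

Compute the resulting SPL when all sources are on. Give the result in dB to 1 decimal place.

Converting to relative power and adding: 10^(83.0/10) + 10^(77.1/10) + 10^(80.9/10) + 10^(61.9/10) + 10^(73.3/10) = 3.968e+08.
Back to dB: 10·log₁₀ Σ = 86.0 dB.

86.0 dB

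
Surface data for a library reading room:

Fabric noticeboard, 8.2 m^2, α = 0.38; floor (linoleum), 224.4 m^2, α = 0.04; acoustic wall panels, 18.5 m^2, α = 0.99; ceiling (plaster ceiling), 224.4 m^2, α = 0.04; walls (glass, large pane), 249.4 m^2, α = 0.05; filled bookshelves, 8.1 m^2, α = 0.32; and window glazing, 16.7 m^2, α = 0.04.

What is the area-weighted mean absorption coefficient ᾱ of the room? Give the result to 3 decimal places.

S = Σ Sᵢ = 8.2 + 224.4 + 18.5 + 224.4 + 249.4 + 8.1 + 16.7 = 749.7 m^2.
Weighted sum Σ Sα = 55.113.
ᾱ = 55.113 / 749.7 = 0.074.

0.074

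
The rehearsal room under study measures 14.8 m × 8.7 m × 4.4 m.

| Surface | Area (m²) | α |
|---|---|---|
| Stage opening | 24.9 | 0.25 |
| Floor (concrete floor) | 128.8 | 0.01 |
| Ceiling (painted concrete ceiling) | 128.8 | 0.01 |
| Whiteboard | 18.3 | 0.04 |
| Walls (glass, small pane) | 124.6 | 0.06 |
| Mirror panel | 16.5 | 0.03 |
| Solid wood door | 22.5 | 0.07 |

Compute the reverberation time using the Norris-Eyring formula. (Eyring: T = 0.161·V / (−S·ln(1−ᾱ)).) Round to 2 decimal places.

4.68 s

Total surface area S = 24.9 + 128.8 + 128.8 + 18.3 + 124.6 + 16.5 + 22.5 = 464.4 m².
Σ(Sᵢαᵢ) = 24.9×0.25 + 128.8×0.01 + 128.8×0.01 + 18.3×0.04 + 124.6×0.06 + 16.5×0.03 + 22.5×0.07 = 19.079.
Mean coefficient ᾱ = A/S = 0.0411.
−S·ln(1−ᾱ) = −464.4 × ln(1 − 0.0411) = 19.490.
V = 14.8 × 8.7 × 4.4 = 566.544 m³.
T = 0.161·V/[−S·ln(1−ᾱ)] = 0.161·566.544/19.490 = 4.68 s.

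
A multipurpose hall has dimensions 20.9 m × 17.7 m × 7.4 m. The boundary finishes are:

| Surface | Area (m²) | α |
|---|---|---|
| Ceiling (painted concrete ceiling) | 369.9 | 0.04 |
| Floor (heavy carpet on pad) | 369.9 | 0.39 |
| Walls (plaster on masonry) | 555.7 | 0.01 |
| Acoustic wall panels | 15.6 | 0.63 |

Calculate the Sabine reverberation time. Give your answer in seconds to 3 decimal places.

2.527 s

Summing Sᵢαᵢ: 14.796 + 144.261 + 5.557 + 9.828 → A = 174.442 sabins.
Room volume: 2737.482 m³.
RT60 = 0.161 · V / A = 0.161 × 2737.482 / 174.442 = 2.527 s.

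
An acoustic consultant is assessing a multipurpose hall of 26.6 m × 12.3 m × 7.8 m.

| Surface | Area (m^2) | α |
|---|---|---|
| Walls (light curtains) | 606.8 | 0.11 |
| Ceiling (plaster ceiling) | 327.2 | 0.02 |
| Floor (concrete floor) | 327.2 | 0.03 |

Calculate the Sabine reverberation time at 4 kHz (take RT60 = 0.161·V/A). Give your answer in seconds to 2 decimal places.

Total absorption A = 606.8*0.11 + 327.2*0.02 + 327.2*0.03
  = 66.748 + 6.544 + 9.816 = 83.108 m^2 sabins.
V = 26.6·12.3·7.8 = 2552.004 m³.
Sabine: RT60 = 0.161 × 2552.004 / 83.108 = 4.94 s.

4.94 seconds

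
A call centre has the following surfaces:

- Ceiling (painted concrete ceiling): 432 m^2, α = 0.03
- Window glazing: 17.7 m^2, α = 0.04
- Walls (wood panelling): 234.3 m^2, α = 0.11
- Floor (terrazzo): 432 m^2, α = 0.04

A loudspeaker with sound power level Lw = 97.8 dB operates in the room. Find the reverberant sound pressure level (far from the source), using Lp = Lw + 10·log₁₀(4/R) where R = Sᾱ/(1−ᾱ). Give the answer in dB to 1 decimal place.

Σ(Sᵢαᵢ) = 432×0.03 + 17.7×0.04 + 234.3×0.11 + 432×0.04 = 56.721; total area S = 1116.0 m^2.
ᾱ = 56.721/1116.0 = 0.0508; R = Sᾱ/(1−ᾱ) = 56.721/(1−0.0508) = 59.757 m^2.
Lp = 97.8 + 10·log₁₀(4/59.757) = 97.8 + (-11.74) = 86.1 dB.

86.1 dB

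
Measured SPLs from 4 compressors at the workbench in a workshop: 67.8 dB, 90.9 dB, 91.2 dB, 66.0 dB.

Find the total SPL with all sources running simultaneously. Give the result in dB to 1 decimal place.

94.1 dB

Sum in the linear (power) domain: Σ 10^(Lᵢ/10) = 10^(67.8/10) + 10^(90.9/10) + 10^(91.2/10) + 10^(66.0/10) = 2.559e+09.
L_total = 10·log₁₀(2.559e+09) = 94.1 dB.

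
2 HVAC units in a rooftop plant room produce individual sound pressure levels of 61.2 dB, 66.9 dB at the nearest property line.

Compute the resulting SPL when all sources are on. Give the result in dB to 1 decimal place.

Sum in the linear (power) domain: Σ 10^(Lᵢ/10) = 10^(61.2/10) + 10^(66.9/10) = 6.216e+06.
Combined level = 10 log₁₀(6.216e+06) = 67.9 dB.

67.9 dB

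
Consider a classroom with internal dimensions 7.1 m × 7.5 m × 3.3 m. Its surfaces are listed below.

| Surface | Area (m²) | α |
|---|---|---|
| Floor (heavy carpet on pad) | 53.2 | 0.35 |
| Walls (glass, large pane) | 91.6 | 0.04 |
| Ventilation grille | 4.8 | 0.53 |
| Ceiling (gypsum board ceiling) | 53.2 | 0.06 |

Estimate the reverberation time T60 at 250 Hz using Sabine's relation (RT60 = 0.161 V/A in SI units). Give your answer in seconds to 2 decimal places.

1.01 seconds

Equivalent absorption area: A = 53.2×0.35 + 91.6×0.04 + 4.8×0.53 + 53.2×0.06 = 28.020 m².
Volume V = 7.1 × 7.5 × 3.3 = 175.725 m³.
T = 0.161 V/A = 0.161·175.725/28.020 = 1.01 s.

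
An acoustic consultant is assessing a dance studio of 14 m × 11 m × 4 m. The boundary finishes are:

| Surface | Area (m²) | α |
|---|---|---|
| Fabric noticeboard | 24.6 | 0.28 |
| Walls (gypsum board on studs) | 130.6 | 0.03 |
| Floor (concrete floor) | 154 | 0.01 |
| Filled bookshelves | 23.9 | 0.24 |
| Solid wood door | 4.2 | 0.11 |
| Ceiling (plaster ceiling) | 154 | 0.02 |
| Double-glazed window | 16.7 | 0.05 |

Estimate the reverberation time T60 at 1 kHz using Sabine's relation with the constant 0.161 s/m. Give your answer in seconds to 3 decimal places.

A = Σ Sᵢαᵢ = 24.6×0.28 + 130.6×0.03 + 154×0.01 + 23.9×0.24 + 4.2×0.11 + 154×0.02 + 16.7×0.05 = 22.459 sabins.
Room volume: 616 m³.
RT60 = 0.161 · V / A = 0.161 × 616 / 22.459 = 4.416 s.

4.416 sec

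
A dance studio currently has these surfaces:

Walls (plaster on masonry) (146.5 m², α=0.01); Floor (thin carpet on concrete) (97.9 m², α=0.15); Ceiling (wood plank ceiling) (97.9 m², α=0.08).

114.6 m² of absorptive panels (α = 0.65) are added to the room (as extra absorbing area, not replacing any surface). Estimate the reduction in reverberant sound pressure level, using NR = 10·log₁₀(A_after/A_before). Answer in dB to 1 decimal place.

A_before = Σ Sᵢαᵢ = 146.5·0.01 + 97.9·0.15 + 97.9·0.08 = 23.982 sabins.
Treatment contributes 114.6·0.65 = 74.490 sabins.
A_after = 23.982 + 74.490 = 98.472 sabins.
Reduction = 10 log₁₀(A_after/A_before) = 10 log₁₀(4.1061) = 6.1 dB.

6.1 dB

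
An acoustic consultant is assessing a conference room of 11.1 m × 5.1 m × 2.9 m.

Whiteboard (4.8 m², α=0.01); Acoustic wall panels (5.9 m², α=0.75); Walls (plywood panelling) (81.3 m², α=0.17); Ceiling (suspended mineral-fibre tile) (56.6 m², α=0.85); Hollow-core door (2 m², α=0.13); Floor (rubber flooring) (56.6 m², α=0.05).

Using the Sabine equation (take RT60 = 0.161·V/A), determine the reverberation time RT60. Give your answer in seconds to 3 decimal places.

0.380 seconds

Total absorption A = 4.8×0.01 + 5.9×0.75 + 81.3×0.17 + 56.6×0.85 + 2×0.13 + 56.6×0.05
  = 0.048 + 4.425 + 13.821 + 48.110 + 0.260 + 2.830 = 69.494 m² sabins.
V = 11.1·5.1·2.9 = 164.169 m³.
RT60 = 0.161 · V / A = 0.161 × 164.169 / 69.494 = 0.380 s.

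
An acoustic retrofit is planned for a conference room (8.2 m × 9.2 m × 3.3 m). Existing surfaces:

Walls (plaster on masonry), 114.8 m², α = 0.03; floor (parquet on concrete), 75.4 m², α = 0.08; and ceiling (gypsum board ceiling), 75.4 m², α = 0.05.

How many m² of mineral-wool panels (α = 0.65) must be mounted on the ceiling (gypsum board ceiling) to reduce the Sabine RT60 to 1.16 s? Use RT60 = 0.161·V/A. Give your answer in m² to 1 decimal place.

35.5

Total absorption A₁ = 114.8*0.03 + 75.4*0.08 + 75.4*0.05
  = 3.444 + 6.032 + 3.770 = 13.246 m² sabins.
V = 248.952 m³. Target absorption A₂ = 0.161 × 248.952 / 1.16 = 34.553 sabins.
ΔA needed = 34.553 − 13.246 = 21.307 sabins.
Net gain per m²: Δα = 0.65 − 0.05 = 0.60.
Panel area = 21.307 / 0.60 = 35.5 m².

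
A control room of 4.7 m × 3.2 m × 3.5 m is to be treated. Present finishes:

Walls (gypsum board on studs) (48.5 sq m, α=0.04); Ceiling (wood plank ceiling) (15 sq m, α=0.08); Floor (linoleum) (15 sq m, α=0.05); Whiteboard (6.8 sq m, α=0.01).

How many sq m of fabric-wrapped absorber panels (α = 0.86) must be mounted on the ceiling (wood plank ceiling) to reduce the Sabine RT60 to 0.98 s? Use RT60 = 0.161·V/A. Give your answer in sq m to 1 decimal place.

Equivalent absorption area: A₁ = 48.5·0.04 + 15·0.08 + 15·0.05 + 6.8·0.01 = 3.958 sq m.
V = 52.64 m³. Target absorption A₂ = 0.161 × 52.64 / 0.98 = 8.648 sabins.
Absorption to add: 8.648 − 3.958 = 4.690 sabins.
Each sq m of panel replacing the ceiling (wood plank ceiling) adds (0.86 − 0.08) = 0.78 sabins.
Panel area = 4.690 / 0.78 = 6.0 sq m.

6.0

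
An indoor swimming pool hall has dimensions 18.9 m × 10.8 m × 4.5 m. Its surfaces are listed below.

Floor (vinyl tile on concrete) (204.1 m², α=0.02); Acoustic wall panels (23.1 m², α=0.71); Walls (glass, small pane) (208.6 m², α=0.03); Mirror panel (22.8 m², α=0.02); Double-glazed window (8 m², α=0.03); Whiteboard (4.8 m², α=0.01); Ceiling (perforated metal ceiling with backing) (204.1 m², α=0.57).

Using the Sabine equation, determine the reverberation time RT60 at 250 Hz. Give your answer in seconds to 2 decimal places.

Summing Sᵢαᵢ: 4.082 + 16.401 + 6.258 + 0.456 + 0.240 + 0.048 + 116.337 → A = 143.822 sabins.
Room volume: 918.54 m³.
T = 0.161 V/A = 0.161·918.54/143.822 = 1.03 s.

1.03 sec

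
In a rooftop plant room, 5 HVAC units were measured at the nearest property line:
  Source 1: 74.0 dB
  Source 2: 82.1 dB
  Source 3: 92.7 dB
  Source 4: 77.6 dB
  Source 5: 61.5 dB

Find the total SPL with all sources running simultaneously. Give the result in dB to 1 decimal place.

93.2 dB

Σ 10^(Lᵢ/10) = 2.108e+09.
L_total = 10·log₁₀(2.108e+09) = 93.2 dB.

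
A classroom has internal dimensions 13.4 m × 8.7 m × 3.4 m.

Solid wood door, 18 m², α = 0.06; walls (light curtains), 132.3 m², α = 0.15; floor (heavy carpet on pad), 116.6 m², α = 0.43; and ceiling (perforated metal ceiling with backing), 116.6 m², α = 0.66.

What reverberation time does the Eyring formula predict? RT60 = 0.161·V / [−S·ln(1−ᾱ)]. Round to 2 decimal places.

0.34 s

Total surface area S = 18 + 132.3 + 116.6 + 116.6 = 383.5 m².
Absorption A = 18×0.06 + 132.3×0.15 + 116.6×0.43 + 116.6×0.66 = 148.019 sabins.
ᾱ = 148.019 / 383.5 = 0.3860.
Eyring denominator: −S ln(1−ᾱ) = 187.056.
V = 13.4 × 8.7 × 3.4 = 396.372 m³.
RT60 = 0.161 × 396.372 / 187.056 = 0.34 s.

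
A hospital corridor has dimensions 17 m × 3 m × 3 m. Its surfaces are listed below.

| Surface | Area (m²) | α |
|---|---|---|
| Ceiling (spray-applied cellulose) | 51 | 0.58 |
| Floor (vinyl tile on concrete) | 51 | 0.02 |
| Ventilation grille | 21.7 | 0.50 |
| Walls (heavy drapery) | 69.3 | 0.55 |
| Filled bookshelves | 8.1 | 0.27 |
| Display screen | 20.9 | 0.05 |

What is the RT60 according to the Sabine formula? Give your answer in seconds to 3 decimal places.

0.298 seconds

A = Σ Sᵢαᵢ = 51*0.58 + 51*0.02 + 21.7*0.50 + 69.3*0.55 + 8.1*0.27 + 20.9*0.05 = 82.797 sabins.
Volume V = 17 × 3 × 3 = 153 m³.
RT60 = 0.161 · V / A = 0.161 × 153 / 82.797 = 0.298 s.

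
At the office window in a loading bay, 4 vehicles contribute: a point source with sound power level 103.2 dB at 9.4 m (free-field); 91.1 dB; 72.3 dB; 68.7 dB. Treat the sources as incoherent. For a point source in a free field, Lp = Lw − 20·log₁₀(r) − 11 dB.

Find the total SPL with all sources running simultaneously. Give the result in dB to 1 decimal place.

91.2 dB

Source at 9.4 m: Lp = 103.2 − 20·log₁₀(9.4) − 11 = 72.7 dB.
Σ 10^(Lᵢ/10) = 1.331e+09.
Combined level = 10 log₁₀(1.331e+09) = 91.2 dB.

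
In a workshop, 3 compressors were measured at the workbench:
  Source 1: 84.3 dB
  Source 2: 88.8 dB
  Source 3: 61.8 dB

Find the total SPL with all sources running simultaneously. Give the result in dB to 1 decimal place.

90.1 dB

Sum in the linear (power) domain: Σ 10^(Lᵢ/10) = 10^(84.3/10) + 10^(88.8/10) + 10^(61.8/10) = 1.029e+09.
Back to dB: 10·log₁₀ Σ = 90.1 dB.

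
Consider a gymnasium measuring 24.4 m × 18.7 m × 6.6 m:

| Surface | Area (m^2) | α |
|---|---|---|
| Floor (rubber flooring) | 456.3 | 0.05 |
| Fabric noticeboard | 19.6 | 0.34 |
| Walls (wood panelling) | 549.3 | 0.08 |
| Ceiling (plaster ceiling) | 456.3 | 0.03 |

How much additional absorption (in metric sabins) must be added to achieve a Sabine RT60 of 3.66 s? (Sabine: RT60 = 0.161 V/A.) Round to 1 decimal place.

Equivalent absorption area: A₁ = 456.3·0.05 + 19.6·0.34 + 549.3·0.08 + 456.3·0.03 = 87.112 m^2.
Target A₂ = 0.161·3011.448/3.66 = 132.471 sabins (V = 3011.448 m³).
Shortfall: 132.471 − 87.112 = 45.4 sabins.

45.4 sabins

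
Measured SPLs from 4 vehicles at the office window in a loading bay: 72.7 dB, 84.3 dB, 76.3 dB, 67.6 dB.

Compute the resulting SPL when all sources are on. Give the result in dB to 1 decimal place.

85.3 dB

Sum in the linear (power) domain: Σ 10^(Lᵢ/10) = 10^(72.7/10) + 10^(84.3/10) + 10^(76.3/10) + 10^(67.6/10) = 3.362e+08.
L_total = 10·log₁₀(3.362e+08) = 85.3 dB.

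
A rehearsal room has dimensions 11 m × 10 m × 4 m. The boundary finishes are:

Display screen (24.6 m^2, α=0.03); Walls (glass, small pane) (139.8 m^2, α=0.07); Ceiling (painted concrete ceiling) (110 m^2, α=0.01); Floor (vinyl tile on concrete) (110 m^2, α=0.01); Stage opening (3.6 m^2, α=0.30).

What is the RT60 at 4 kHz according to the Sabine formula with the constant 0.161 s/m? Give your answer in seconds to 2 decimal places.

Total absorption A = 24.6*0.03 + 139.8*0.07 + 110*0.01 + 110*0.01 + 3.6*0.30
  = 0.738 + 9.786 + 1.100 + 1.100 + 1.080 = 13.804 m^2 sabins.
Volume V = 11 × 10 × 4 = 440 m³.
Sabine: RT60 = 0.161 × 440 / 13.804 = 5.13 s.

5.13 sec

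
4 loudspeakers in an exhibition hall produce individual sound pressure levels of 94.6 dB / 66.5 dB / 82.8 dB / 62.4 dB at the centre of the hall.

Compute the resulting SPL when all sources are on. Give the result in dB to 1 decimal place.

94.9 dB

Σ 10^(Lᵢ/10) = 3.081e+09.
Combined level = 10 log₁₀(3.081e+09) = 94.9 dB.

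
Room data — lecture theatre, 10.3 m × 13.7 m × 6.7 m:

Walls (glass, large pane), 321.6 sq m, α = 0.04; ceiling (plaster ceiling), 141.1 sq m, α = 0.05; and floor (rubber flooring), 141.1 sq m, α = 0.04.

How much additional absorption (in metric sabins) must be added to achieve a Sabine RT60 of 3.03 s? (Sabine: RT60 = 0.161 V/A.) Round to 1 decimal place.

Total absorption A₁ = 321.6*0.04 + 141.1*0.05 + 141.1*0.04
  = 12.864 + 7.055 + 5.644 = 25.563 sq m sabins.
Target A₂ = 0.161·945.437/3.03 = 50.236 sabins (V = 945.437 m³).
ΔA = A₂ − A₁ = 50.236 − 25.563 = 24.7 sabins.

24.7 sabins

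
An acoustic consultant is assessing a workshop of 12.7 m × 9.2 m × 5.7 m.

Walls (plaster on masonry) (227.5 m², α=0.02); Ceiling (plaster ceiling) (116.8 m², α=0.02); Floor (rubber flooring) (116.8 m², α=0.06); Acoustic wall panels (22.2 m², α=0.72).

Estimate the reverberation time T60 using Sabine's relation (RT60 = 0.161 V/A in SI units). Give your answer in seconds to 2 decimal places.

3.59 seconds

Equivalent absorption area: A = 227.5·0.02 + 116.8·0.02 + 116.8·0.06 + 22.2·0.72 = 29.878 m².
V = 12.7·9.2·5.7 = 665.988 m³.
T = 0.161 V/A = 0.161·665.988/29.878 = 3.59 s.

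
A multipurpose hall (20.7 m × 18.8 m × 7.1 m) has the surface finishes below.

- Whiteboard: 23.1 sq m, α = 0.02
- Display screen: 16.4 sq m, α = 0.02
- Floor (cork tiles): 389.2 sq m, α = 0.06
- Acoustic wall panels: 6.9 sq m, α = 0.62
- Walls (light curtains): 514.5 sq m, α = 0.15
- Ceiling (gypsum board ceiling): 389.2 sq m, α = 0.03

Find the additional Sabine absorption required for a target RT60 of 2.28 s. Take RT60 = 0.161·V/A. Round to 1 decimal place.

77.8 sabins

Summing Sᵢαᵢ: 0.462 + 0.328 + 23.352 + 4.278 + 77.175 + 11.676 → A₁ = 117.271 sabins.
For T = 2.28 s, need A₂ = 0.161·V/T = 0.161·2763.036/2.28 = 195.109 sabins.
ΔA = A₂ − A₁ = 195.109 − 117.271 = 77.8 sabins.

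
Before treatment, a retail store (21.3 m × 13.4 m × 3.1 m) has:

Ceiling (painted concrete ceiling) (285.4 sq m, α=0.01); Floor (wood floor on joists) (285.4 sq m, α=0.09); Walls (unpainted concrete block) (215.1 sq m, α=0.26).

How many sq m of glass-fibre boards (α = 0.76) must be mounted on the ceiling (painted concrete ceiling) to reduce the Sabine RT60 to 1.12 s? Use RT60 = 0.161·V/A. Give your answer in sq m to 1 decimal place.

Summing Sᵢαᵢ: 2.854 + 25.686 + 55.926 → A₁ = 84.466 sabins.
Required A₂ = 0.161·884.802/1.12 = 127.190 sabins.
ΔA needed = 127.190 − 84.466 = 42.724 sabins.
Net gain per sq m: Δα = 0.76 − 0.01 = 0.75.
Area = ΔA/Δα = 42.724/0.75 = 57.0 sq m.

57.0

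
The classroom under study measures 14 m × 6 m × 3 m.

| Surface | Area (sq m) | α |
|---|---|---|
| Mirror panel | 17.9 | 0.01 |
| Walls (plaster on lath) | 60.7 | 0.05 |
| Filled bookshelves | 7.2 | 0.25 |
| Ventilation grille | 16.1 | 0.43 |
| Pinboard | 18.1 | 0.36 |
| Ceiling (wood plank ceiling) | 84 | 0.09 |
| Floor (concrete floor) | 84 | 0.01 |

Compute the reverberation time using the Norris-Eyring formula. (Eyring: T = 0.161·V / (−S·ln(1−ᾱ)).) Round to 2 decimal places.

Total surface area S = 17.9 + 60.7 + 7.2 + 16.1 + 18.1 + 84 + 84 = 288.0 sq m.
Σ(Sᵢαᵢ) = 17.9×0.01 + 60.7×0.05 + 7.2×0.25 + 16.1×0.43 + 18.1×0.36 + 84×0.09 + 84×0.01 = 26.853.
ᾱ = 26.853 / 288.0 = 0.0932.
−S·ln(1−ᾱ) = −288.0 × ln(1 − 0.0932) = 28.176.
V = 14 × 6 × 3 = 252 m³.
T = 0.161·V/[−S·ln(1−ᾱ)] = 0.161·252/28.176 = 1.44 s.

1.44 sec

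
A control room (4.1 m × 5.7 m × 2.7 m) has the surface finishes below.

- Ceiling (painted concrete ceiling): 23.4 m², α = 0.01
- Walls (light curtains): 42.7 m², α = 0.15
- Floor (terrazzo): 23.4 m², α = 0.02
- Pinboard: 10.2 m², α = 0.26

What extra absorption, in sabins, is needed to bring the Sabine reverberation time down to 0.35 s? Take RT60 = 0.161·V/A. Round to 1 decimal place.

Summing Sᵢαᵢ: 0.234 + 6.405 + 0.468 + 2.652 → A₁ = 9.759 sabins.
Target A₂ = 0.161·63.099/0.35 = 29.026 sabins (V = 63.099 m³).
Shortfall: 29.026 − 9.759 = 19.3 sabins.

19.3 sabins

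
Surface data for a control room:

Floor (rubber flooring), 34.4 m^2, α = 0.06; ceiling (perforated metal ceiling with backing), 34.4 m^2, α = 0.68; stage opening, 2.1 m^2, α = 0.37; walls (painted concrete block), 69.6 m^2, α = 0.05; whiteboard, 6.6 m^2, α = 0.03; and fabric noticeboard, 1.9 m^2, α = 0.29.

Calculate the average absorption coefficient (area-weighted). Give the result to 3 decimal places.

0.204

Total surface area S = 149.0 m^2.
A = 34.4·0.06 + 34.4·0.68 + 2.1·0.37 + 69.6·0.05 + 6.6·0.03 + 1.9·0.29 = 30.462 sabins.
ᾱ = 30.462 / 149.0 = 0.204.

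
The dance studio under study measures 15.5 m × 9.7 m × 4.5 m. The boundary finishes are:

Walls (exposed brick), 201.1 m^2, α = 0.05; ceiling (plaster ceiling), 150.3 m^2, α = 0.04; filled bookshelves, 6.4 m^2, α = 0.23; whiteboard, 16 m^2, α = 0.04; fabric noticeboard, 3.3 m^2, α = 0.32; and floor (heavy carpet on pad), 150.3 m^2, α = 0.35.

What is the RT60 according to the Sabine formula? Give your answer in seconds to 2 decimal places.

1.52 sec

Equivalent absorption area: A = 201.1*0.05 + 150.3*0.04 + 6.4*0.23 + 16*0.04 + 3.3*0.32 + 150.3*0.35 = 71.840 m^2.
V = 15.5·9.7·4.5 = 676.575 m³.
Sabine: RT60 = 0.161 × 676.575 / 71.840 = 1.52 s.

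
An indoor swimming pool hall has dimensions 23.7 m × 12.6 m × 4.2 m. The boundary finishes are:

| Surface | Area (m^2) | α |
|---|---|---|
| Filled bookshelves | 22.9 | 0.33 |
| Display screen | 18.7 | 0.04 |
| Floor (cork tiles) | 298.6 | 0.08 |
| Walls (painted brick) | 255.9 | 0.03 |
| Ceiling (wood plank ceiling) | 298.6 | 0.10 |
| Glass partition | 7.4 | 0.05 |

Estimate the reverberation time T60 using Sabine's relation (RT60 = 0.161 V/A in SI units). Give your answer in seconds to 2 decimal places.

2.88 seconds

Total absorption A = 22.9·0.33 + 18.7·0.04 + 298.6·0.08 + 255.9·0.03 + 298.6·0.10 + 7.4·0.05
  = 7.557 + 0.748 + 23.888 + 7.677 + 29.860 + 0.370 = 70.100 m^2 sabins.
Volume V = 23.7 × 12.6 × 4.2 = 1254.204 m³.
Sabine: RT60 = 0.161 × 1254.204 / 70.100 = 2.88 s.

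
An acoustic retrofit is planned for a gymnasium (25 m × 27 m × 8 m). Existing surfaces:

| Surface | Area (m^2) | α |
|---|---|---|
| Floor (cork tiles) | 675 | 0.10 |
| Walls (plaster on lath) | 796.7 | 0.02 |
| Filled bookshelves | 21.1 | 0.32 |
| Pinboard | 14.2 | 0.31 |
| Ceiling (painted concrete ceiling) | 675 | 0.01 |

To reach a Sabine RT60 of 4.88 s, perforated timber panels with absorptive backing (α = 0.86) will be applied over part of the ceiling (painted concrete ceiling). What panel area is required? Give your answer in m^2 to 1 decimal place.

A₁ = Σ Sᵢαᵢ = 675×0.10 + 796.7×0.02 + 21.1×0.32 + 14.2×0.31 + 675×0.01 = 101.338 sabins.
Required A₂ = 0.161·5400/4.88 = 178.156 sabins.
ΔA needed = 178.156 − 101.338 = 76.818 sabins.
Net gain per m^2: Δα = 0.86 − 0.01 = 0.85.
Area = ΔA/Δα = 76.818/0.85 = 90.4 m^2.

90.4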